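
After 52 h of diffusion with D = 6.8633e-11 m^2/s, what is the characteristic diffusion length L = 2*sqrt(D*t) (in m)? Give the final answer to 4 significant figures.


t = 52 hr = 187200 s
Diffusion length = 2*sqrt(D*t)
= 2*sqrt(6.8633e-11 * 187200)
= 7.169e-03 m


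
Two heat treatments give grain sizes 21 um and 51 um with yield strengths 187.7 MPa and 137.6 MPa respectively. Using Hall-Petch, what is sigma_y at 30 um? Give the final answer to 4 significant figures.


sigma_y = sigma0 + k / sqrt(d)
1/sqrt(d1) = 1/sqrt(2.1e-05) = 218.218;  1/sqrt(d2) = 140.028
k = (sigma1 - sigma2) / (1/sqrt(d1) - 1/sqrt(d2)) = (187.7 - 137.6) / (218.218 - 140.028) = 0.640748 MPa*m^0.5
sigma0 = sigma1 - k/sqrt(d1) = 187.7 - 0.640748*218.218 = 47.8774 MPa
sigma_y(d3) = 47.8774 + 0.640748 / sqrt(3e-05) = 164.9 MPa


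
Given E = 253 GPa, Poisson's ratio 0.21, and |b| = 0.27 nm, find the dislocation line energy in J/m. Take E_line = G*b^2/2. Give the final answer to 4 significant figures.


Step 1: G = E / (2*(1+nu))
G = 253 / (2*(1+0.21)) = 104.545 GPa = 1.04545e+11 Pa
Step 2: E_line = G*b^2/2
b = 0.27 nm = 2.7e-10 m
E_line = 0.5 * 1.04545e+11 * (2.7e-10)^2 = 3.811e-09 J/m


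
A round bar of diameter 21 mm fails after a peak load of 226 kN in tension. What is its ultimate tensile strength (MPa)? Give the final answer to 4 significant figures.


A0 = pi*(d/2)^2 = pi*(21/2)^2 = 346.361 mm^2
UTS = F_max / A0 = 226*1000 / 346.361
UTS = 652.5 MPa


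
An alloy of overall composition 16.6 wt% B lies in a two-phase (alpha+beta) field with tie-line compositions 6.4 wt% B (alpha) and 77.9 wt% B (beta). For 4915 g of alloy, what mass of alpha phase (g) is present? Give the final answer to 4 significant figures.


f_alpha = (C_beta - C0) / (C_beta - C_alpha)
f_alpha = (77.9 - 16.6) / (77.9 - 6.4) = 0.857343
m_alpha = f_alpha * m_total = 0.857343 * 4915 = 4214 g


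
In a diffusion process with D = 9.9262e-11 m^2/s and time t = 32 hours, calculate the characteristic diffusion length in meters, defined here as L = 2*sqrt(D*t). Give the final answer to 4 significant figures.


t = 32 hr = 115200 s
Diffusion length = 2*sqrt(D*t)
= 2*sqrt(9.9262e-11 * 115200)
= 6.763e-03 m


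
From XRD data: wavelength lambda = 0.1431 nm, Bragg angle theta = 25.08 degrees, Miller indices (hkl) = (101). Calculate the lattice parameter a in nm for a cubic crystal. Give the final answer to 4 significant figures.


d = lambda / (2*sin(theta))
d = 0.1431 / (2*sin(25.08 deg))
d = 0.168796 nm
a = d * sqrt(h^2+k^2+l^2) = 0.168796 * sqrt(2)
a = 0.2387 nm


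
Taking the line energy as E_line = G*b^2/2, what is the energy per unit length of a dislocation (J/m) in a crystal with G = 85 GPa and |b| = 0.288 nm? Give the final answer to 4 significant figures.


E = G*b^2/2
b = 0.288 nm = 2.88e-10 m
G = 85 GPa = 8.5e+10 Pa
E = 0.5 * 8.5e+10 * (2.88e-10)^2
E = 3.525e-09 J/m


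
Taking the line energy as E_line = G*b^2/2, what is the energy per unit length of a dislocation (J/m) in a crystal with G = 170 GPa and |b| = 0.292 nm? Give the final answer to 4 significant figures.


E = G*b^2/2
b = 0.292 nm = 2.92e-10 m
G = 170 GPa = 1.7e+11 Pa
E = 0.5 * 1.7e+11 * (2.92e-10)^2
E = 7.247e-09 J/m


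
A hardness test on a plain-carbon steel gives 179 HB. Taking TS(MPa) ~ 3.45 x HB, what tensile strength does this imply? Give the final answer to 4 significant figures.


TS (MPa) = 3.45 * HB
TS = 3.45 * 179
TS = 617.6 MPa


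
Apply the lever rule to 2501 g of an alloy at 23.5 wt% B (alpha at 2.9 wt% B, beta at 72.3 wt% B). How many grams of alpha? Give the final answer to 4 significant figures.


f_alpha = (C_beta - C0) / (C_beta - C_alpha)
f_alpha = (72.3 - 23.5) / (72.3 - 2.9) = 0.70317
m_alpha = f_alpha * m_total = 0.70317 * 2501 = 1759 g


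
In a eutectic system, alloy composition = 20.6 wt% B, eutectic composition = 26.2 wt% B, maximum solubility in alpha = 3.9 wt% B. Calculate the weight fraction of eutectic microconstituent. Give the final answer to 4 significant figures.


f_primary = (C_e - C0) / (C_e - C_alpha_max)
f_primary = (26.2 - 20.6) / (26.2 - 3.9)
f_primary = 0.251121
f_eutectic = 1 - 0.251121 = 0.7489


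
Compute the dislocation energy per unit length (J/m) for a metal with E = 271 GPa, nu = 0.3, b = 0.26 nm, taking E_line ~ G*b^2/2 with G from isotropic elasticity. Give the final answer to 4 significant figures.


Step 1: G = E / (2*(1+nu))
G = 271 / (2*(1+0.3)) = 104.231 GPa = 1.04231e+11 Pa
Step 2: E_line = G*b^2/2
b = 0.26 nm = 2.6e-10 m
E_line = 0.5 * 1.04231e+11 * (2.6e-10)^2 = 3.523e-09 J/m


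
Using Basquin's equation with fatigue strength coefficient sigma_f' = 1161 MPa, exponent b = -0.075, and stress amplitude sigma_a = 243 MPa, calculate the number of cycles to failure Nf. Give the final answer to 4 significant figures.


sigma_a = sigma_f' * (2*Nf)^b
2*Nf = (sigma_a / sigma_f')^(1/b)
2*Nf = (243 / 1161)^(1/-0.075)
2*Nf = 1.13853e+09
Nf = 5.693e+08 cycles


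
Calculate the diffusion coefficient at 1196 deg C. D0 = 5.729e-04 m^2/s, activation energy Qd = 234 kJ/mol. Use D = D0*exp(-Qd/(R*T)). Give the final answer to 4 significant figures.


D = D0 * exp(-Qd / (R*T))
T = 1469.15 K
D = 5.729e-04 * exp(-234e3 / (8.314 * 1469.15))
D = 2.742e-12 m^2/s


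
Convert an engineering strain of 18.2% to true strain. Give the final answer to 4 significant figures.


epsilon_true = ln(1 + epsilon_eng)
epsilon_true = ln(1 + 0.182)
epsilon_true = 0.1672


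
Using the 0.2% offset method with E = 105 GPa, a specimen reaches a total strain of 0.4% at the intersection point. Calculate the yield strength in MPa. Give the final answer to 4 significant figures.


Offset strain = 0.002
Elastic strain at yield = total_strain - offset = 4e-03 - 0.002 = 2e-03
sigma_y = E * elastic_strain = 105000 * 2e-03
sigma_y = 210 MPa


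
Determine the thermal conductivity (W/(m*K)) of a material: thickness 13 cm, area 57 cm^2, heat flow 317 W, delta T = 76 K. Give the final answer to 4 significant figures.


k = Q*L / (A*dT)
L = 0.13 m, A = 5.7e-03 m^2
k = 317 * 0.13 / (5.7e-03 * 76)
k = 95.13 W/(m*K)


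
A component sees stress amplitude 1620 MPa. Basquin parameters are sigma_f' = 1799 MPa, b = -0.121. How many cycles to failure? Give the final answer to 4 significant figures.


sigma_a = sigma_f' * (2*Nf)^b
2*Nf = (sigma_a / sigma_f')^(1/b)
2*Nf = (1620 / 1799)^(1/-0.121)
2*Nf = 2.37775
Nf = 1.189 cycles


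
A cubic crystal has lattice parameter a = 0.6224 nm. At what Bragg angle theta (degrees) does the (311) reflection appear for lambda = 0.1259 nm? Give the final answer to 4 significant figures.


d = a / sqrt(h^2+k^2+l^2)
d = 0.6224 / sqrt(11) = 0.187661 nm
lambda = 2*d*sin(theta)  =>  sin(theta) = lambda / (2*d)
sin(theta) = 0.1259 / (2 * 0.187661) = 0.335446
theta = 19.6 deg


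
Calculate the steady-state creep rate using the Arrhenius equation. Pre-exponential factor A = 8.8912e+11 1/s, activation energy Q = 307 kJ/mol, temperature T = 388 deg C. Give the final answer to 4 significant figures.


rate = A * exp(-Q / (R*T))
T = 388 + 273.15 = 661.15 K
rate = 8.8912e+11 * exp(-307e3 / (8.314 * 661.15))
rate = 4.935e-13 1/s


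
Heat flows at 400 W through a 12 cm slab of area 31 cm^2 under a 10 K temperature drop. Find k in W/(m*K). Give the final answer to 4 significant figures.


k = Q*L / (A*dT)
L = 0.12 m, A = 3.1e-03 m^2
k = 400 * 0.12 / (3.1e-03 * 10)
k = 1548 W/(m*K)


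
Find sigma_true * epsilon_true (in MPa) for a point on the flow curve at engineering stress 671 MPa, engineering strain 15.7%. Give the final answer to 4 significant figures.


sigma_true = sigma_eng * (1 + epsilon_eng)
sigma_true = 671 * (1 + 0.157) = 776.347 MPa
epsilon_true = ln(1 + epsilon_eng)
epsilon_true = ln(1 + 0.157) = 0.14583
sigma_true * epsilon_true = 776.347 * 0.14583 = 113.2 MPa


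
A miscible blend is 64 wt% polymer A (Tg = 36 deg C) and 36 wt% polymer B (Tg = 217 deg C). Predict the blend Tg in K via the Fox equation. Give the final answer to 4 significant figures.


1/Tg = w1/Tg1 + w2/Tg2 (in Kelvin)
Tg1 = 309.15 K, Tg2 = 490.15 K
1/Tg = 0.64/309.15 + 0.36/490.15
Tg = 356.5 K


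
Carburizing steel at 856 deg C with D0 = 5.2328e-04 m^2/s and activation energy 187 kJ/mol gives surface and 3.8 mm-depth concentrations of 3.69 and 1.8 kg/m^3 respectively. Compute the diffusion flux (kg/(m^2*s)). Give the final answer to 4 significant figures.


Step 1: D = D0 * exp(-Qd/(R*T))
T = 856 + 273.15 = 1129.15 K
D = 5.2328e-04 * exp(-187e3 / (8.314 * 1129.15)) = 1.16889e-12 m^2/s
Step 2: J = D * (C1 - C2) / dx
J = 1.16889e-12 * (3.69 - 1.8) / 3.8e-03
J = 5.814e-10 kg/(m^2*s)


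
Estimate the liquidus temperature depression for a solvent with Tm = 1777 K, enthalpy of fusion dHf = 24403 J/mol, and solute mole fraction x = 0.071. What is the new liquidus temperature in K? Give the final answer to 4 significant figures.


dT = R*Tm^2*x / dHf
dT = 8.314 * 1777^2 * 0.071 / 24403
dT = 76.3836 K
T_new = 1777 - 76.3836 = 1701 K


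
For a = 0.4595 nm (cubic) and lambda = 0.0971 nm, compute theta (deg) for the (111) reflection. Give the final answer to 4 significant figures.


d = a / sqrt(h^2+k^2+l^2)
d = 0.4595 / sqrt(3) = 0.265292 nm
lambda = 2*d*sin(theta)  =>  sin(theta) = lambda / (2*d)
sin(theta) = 0.0971 / (2 * 0.265292) = 0.183006
theta = 10.54 deg


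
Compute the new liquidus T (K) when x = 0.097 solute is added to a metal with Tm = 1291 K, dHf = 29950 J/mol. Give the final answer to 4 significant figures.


dT = R*Tm^2*x / dHf
dT = 8.314 * 1291^2 * 0.097 / 29950
dT = 44.8784 K
T_new = 1291 - 44.8784 = 1246 K


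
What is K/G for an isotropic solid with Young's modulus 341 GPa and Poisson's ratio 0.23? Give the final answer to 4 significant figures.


G = E / (2*(1+nu))
G = 341 / (2*(1+0.23)) = 138.618 GPa
K = E / (3*(1-2*nu))
K = 341 / (3*(1-2*0.23)) = 210.494 GPa
K/G = 210.494 / 138.618 = 1.519


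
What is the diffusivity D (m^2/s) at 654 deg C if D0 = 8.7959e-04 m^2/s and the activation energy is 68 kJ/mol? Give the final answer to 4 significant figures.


D = D0 * exp(-Qd / (R*T))
T = 927.15 K
D = 8.7959e-04 * exp(-68e3 / (8.314 * 927.15))
D = 1.297e-07 m^2/s


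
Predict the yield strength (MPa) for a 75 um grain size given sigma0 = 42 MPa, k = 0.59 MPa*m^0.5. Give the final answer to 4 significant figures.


sigma_y = sigma0 + k / sqrt(d)
d = 75 um = 7.5e-05 m
sigma_y = 42 + 0.59 / sqrt(7.5e-05)
sigma_y = 110.1 MPa


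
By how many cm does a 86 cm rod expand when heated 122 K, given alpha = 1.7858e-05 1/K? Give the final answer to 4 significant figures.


dL = L0 * alpha * dT
dL = 86 * 1.7858e-05 * 122
dL = 0.1874 cm


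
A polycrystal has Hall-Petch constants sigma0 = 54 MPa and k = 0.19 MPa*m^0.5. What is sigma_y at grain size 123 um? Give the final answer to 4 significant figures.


sigma_y = sigma0 + k / sqrt(d)
d = 123 um = 1.23e-04 m
sigma_y = 54 + 0.19 / sqrt(1.23e-04)
sigma_y = 71.13 MPa


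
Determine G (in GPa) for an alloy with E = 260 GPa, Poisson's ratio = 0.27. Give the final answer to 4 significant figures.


G = E / (2*(1+nu))
G = 260 / (2*(1+0.27))
G = 102.4 GPa


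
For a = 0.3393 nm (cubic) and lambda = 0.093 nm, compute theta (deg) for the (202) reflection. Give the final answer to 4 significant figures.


d = a / sqrt(h^2+k^2+l^2)
d = 0.3393 / sqrt(8) = 0.119961 nm
lambda = 2*d*sin(theta)  =>  sin(theta) = lambda / (2*d)
sin(theta) = 0.093 / (2 * 0.119961) = 0.387627
theta = 22.81 deg


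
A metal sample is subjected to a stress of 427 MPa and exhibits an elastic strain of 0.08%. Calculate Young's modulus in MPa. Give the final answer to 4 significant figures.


E = sigma / epsilon
epsilon = 0.08% = 8e-04
E = 427 / 8e-04
E = 533800 MPa


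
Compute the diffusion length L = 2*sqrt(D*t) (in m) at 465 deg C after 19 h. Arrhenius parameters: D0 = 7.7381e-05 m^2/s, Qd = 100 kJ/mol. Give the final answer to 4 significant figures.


Step 1: D = D0 * exp(-Qd/(R*T))
T = 738.15 K
D = 7.7381e-05 * exp(-100e3 / (8.314 * 738.15)) = 6.48564e-12 m^2/s
Step 2: L = 2*sqrt(D*t)
t = 19 h = 68400 s
L = 2*sqrt(6.48564e-12 * 68400) = 1.332e-03 m


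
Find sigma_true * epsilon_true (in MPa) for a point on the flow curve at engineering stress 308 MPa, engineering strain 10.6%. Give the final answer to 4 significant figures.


sigma_true = sigma_eng * (1 + epsilon_eng)
sigma_true = 308 * (1 + 0.106) = 340.648 MPa
epsilon_true = ln(1 + epsilon_eng)
epsilon_true = ln(1 + 0.106) = 0.10075
sigma_true * epsilon_true = 340.648 * 0.10075 = 34.32 MPa


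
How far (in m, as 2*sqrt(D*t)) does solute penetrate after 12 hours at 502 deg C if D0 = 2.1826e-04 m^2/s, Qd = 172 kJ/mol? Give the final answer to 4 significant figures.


Step 1: D = D0 * exp(-Qd/(R*T))
T = 775.15 K
D = 2.1826e-04 * exp(-172e3 / (8.314 * 775.15)) = 5.59859e-16 m^2/s
Step 2: L = 2*sqrt(D*t)
t = 12 h = 43200 s
L = 2*sqrt(5.59859e-16 * 43200) = 9.836e-06 m


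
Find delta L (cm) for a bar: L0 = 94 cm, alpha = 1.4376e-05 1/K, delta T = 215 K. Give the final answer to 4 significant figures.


dL = L0 * alpha * dT
dL = 94 * 1.4376e-05 * 215
dL = 0.2905 cm


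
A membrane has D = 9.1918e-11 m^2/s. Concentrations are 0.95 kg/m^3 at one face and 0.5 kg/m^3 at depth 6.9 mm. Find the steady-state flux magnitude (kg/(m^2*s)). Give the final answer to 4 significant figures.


J = -D * (dC/dx) = D * (C1 - C2) / dx
J = 9.1918e-11 * (0.95 - 0.5) / 6.9e-03
J = 5.995e-09 kg/(m^2*s)


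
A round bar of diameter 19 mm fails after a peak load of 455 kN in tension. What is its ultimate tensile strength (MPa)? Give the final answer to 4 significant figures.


A0 = pi*(d/2)^2 = pi*(19/2)^2 = 283.529 mm^2
UTS = F_max / A0 = 455*1000 / 283.529
UTS = 1605 MPa


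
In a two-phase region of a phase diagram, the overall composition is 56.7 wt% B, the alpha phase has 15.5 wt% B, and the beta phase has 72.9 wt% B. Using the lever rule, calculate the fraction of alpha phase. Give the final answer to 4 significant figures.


f_alpha = (C_beta - C0) / (C_beta - C_alpha)
f_alpha = (72.9 - 56.7) / (72.9 - 15.5)
f_alpha = 0.2822


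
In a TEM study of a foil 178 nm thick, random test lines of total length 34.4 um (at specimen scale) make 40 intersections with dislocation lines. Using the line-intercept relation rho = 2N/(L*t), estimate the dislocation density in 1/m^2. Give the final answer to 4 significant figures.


rho = 2N / (L * t)
L = 34.4 um = 3.44e-05 m, t = 178 nm = 1.78e-07 m
rho = 2 * 40 / (3.44e-05 * 1.78e-07)
rho = 1.307e+13 1/m^2


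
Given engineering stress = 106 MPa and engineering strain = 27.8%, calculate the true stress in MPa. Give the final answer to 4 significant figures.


sigma_true = sigma_eng * (1 + epsilon_eng)
sigma_true = 106 * (1 + 0.278)
sigma_true = 135.5 MPa


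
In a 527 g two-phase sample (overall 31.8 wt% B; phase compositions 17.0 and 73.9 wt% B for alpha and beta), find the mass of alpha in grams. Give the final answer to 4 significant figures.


f_alpha = (C_beta - C0) / (C_beta - C_alpha)
f_alpha = (73.9 - 31.8) / (73.9 - 17.0) = 0.739895
m_alpha = f_alpha * m_total = 0.739895 * 527 = 389.9 g


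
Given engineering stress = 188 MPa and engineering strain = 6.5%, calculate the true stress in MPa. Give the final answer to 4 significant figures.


sigma_true = sigma_eng * (1 + epsilon_eng)
sigma_true = 188 * (1 + 0.065)
sigma_true = 200.2 MPa


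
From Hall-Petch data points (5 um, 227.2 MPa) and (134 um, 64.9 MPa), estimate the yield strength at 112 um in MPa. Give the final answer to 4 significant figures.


sigma_y = sigma0 + k / sqrt(d)
1/sqrt(d1) = 1/sqrt(5e-06) = 447.214;  1/sqrt(d2) = 86.3868
k = (sigma1 - sigma2) / (1/sqrt(d1) - 1/sqrt(d2)) = (227.2 - 64.9) / (447.214 - 86.3868) = 0.4498 MPa*m^0.5
sigma0 = sigma1 - k/sqrt(d1) = 227.2 - 0.4498*447.214 = 26.0432 MPa
sigma_y(d3) = 26.0432 + 0.4498 / sqrt(1.12e-04) = 68.55 MPa


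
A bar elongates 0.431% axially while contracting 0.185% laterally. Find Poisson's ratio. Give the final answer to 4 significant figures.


nu = -epsilon_lat / epsilon_axial
Lateral strain is contraction (negative), so using magnitudes:
nu = 0.185 / 0.431
nu = 0.4292


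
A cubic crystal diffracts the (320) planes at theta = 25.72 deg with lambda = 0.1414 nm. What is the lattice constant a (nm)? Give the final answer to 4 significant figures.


d = lambda / (2*sin(theta))
d = 0.1414 / (2*sin(25.72 deg))
d = 0.162913 nm
a = d * sqrt(h^2+k^2+l^2) = 0.162913 * sqrt(13)
a = 0.5874 nm


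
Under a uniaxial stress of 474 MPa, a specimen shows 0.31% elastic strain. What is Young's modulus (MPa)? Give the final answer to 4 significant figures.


E = sigma / epsilon
epsilon = 0.31% = 3.1e-03
E = 474 / 3.1e-03
E = 152900 MPa


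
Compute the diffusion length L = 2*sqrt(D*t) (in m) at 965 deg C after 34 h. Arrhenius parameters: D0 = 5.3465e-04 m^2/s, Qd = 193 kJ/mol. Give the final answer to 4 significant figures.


Step 1: D = D0 * exp(-Qd/(R*T))
T = 1238.15 K
D = 5.3465e-04 * exp(-193e3 / (8.314 * 1238.15)) = 3.85087e-12 m^2/s
Step 2: L = 2*sqrt(D*t)
t = 34 h = 122400 s
L = 2*sqrt(3.85087e-12 * 122400) = 1.373e-03 m


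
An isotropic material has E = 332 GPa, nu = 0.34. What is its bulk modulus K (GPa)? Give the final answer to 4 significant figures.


K = E / (3*(1-2*nu))
K = 332 / (3*(1-2*0.34))
K = 345.8 GPa


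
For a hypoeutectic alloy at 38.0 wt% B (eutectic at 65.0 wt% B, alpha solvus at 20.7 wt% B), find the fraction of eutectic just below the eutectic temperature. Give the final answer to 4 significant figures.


f_primary = (C_e - C0) / (C_e - C_alpha_max)
f_primary = (65.0 - 38.0) / (65.0 - 20.7)
f_primary = 0.609481
f_eutectic = 1 - 0.609481 = 0.3905


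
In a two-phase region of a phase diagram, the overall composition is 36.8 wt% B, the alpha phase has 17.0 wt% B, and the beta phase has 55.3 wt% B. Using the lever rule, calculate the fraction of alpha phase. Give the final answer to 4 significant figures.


f_alpha = (C_beta - C0) / (C_beta - C_alpha)
f_alpha = (55.3 - 36.8) / (55.3 - 17.0)
f_alpha = 0.483


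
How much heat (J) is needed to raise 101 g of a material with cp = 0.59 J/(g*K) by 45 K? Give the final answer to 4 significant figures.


Q = m * cp * dT
Q = 101 * 0.59 * 45
Q = 2682 J


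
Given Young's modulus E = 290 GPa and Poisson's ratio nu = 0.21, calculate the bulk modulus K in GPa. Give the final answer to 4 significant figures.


K = E / (3*(1-2*nu))
K = 290 / (3*(1-2*0.21))
K = 166.7 GPa


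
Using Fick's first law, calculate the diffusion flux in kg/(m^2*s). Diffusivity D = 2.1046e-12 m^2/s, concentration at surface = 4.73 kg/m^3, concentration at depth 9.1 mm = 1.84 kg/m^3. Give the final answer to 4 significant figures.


J = -D * (dC/dx) = D * (C1 - C2) / dx
J = 2.1046e-12 * (4.73 - 1.84) / 9.1e-03
J = 6.684e-10 kg/(m^2*s)


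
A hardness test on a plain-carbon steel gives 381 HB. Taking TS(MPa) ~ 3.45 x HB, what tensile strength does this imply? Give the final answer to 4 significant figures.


TS (MPa) = 3.45 * HB
TS = 3.45 * 381
TS = 1314 MPa


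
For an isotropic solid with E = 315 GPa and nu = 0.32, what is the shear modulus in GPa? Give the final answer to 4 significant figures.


G = E / (2*(1+nu))
G = 315 / (2*(1+0.32))
G = 119.3 GPa


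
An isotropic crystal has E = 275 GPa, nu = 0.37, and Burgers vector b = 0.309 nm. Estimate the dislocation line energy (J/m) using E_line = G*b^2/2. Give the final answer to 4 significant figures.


Step 1: G = E / (2*(1+nu))
G = 275 / (2*(1+0.37)) = 100.365 GPa = 1.00365e+11 Pa
Step 2: E_line = G*b^2/2
b = 0.309 nm = 3.09e-10 m
E_line = 0.5 * 1.00365e+11 * (3.09e-10)^2 = 4.791e-09 J/m


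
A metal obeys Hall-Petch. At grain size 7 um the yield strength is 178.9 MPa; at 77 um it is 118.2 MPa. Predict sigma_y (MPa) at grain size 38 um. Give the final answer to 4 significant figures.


sigma_y = sigma0 + k / sqrt(d)
1/sqrt(d1) = 1/sqrt(7e-06) = 377.964;  1/sqrt(d2) = 113.961
k = (sigma1 - sigma2) / (1/sqrt(d1) - 1/sqrt(d2)) = (178.9 - 118.2) / (377.964 - 113.961) = 0.229921 MPa*m^0.5
sigma0 = sigma1 - k/sqrt(d1) = 178.9 - 0.229921*377.964 = 91.9981 MPa
sigma_y(d3) = 91.9981 + 0.229921 / sqrt(3.8e-05) = 129.3 MPa


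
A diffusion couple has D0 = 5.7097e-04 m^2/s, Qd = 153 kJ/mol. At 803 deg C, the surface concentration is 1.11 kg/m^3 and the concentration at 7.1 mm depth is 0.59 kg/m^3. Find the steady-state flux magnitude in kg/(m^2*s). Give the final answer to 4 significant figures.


Step 1: D = D0 * exp(-Qd/(R*T))
T = 803 + 273.15 = 1076.15 K
D = 5.7097e-04 * exp(-153e3 / (8.314 * 1076.15)) = 2.13779e-11 m^2/s
Step 2: J = D * (C1 - C2) / dx
J = 2.13779e-11 * (1.11 - 0.59) / 7.1e-03
J = 1.566e-09 kg/(m^2*s)


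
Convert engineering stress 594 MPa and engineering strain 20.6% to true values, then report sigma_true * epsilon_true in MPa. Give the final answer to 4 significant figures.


sigma_true = sigma_eng * (1 + epsilon_eng)
sigma_true = 594 * (1 + 0.206) = 716.364 MPa
epsilon_true = ln(1 + epsilon_eng)
epsilon_true = ln(1 + 0.206) = 0.187309
sigma_true * epsilon_true = 716.364 * 0.187309 = 134.2 MPa


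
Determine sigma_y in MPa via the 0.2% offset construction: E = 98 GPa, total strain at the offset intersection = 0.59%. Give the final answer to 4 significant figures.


Offset strain = 0.002
Elastic strain at yield = total_strain - offset = 5.9e-03 - 0.002 = 3.9e-03
sigma_y = E * elastic_strain = 98000 * 3.9e-03
sigma_y = 382.2 MPa


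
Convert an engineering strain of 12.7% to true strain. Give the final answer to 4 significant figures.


epsilon_true = ln(1 + epsilon_eng)
epsilon_true = ln(1 + 0.127)
epsilon_true = 0.1196


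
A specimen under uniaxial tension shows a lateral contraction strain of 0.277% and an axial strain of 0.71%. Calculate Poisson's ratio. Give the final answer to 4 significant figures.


nu = -epsilon_lat / epsilon_axial
Lateral strain is contraction (negative), so using magnitudes:
nu = 0.277 / 0.71
nu = 0.3901


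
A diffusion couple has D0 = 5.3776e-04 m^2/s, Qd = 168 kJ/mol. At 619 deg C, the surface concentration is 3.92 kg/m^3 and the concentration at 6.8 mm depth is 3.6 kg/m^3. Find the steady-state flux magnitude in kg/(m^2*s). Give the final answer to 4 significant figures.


Step 1: D = D0 * exp(-Qd/(R*T))
T = 619 + 273.15 = 892.15 K
D = 5.3776e-04 * exp(-168e3 / (8.314 * 892.15)) = 7.83381e-14 m^2/s
Step 2: J = D * (C1 - C2) / dx
J = 7.83381e-14 * (3.92 - 3.6) / 6.8e-03
J = 3.686e-12 kg/(m^2*s)


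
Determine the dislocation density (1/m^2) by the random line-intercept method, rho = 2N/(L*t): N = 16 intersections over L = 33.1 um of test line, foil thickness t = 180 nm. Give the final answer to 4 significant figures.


rho = 2N / (L * t)
L = 33.1 um = 3.31e-05 m, t = 180 nm = 1.8e-07 m
rho = 2 * 16 / (3.31e-05 * 1.8e-07)
rho = 5.371e+12 1/m^2


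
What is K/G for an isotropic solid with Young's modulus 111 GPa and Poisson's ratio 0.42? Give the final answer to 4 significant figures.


G = E / (2*(1+nu))
G = 111 / (2*(1+0.42)) = 39.0845 GPa
K = E / (3*(1-2*nu))
K = 111 / (3*(1-2*0.42)) = 231.25 GPa
K/G = 231.25 / 39.0845 = 5.917


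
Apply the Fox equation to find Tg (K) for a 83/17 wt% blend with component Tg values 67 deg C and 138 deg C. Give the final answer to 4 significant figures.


1/Tg = w1/Tg1 + w2/Tg2 (in Kelvin)
Tg1 = 340.15 K, Tg2 = 411.15 K
1/Tg = 0.83/340.15 + 0.17/411.15
Tg = 350.4 K


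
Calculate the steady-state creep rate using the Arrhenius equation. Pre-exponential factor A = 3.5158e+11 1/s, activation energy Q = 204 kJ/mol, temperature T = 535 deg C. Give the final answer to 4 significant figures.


rate = A * exp(-Q / (R*T))
T = 535 + 273.15 = 808.15 K
rate = 3.5158e+11 * exp(-204e3 / (8.314 * 808.15))
rate = 0.02291 1/s


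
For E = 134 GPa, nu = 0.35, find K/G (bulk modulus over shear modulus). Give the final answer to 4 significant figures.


G = E / (2*(1+nu))
G = 134 / (2*(1+0.35)) = 49.6296 GPa
K = E / (3*(1-2*nu))
K = 134 / (3*(1-2*0.35)) = 148.889 GPa
K/G = 148.889 / 49.6296 = 3


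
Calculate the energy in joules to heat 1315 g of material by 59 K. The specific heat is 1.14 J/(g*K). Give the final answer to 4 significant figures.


Q = m * cp * dT
Q = 1315 * 1.14 * 59
Q = 88450 J


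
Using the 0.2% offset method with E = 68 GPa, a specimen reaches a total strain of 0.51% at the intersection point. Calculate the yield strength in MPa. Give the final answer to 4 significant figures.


Offset strain = 0.002
Elastic strain at yield = total_strain - offset = 5.1e-03 - 0.002 = 3.1e-03
sigma_y = E * elastic_strain = 68000 * 3.1e-03
sigma_y = 210.8 MPa


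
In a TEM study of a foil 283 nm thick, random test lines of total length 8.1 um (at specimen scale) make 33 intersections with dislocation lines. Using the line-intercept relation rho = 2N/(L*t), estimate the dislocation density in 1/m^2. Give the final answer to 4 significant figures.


rho = 2N / (L * t)
L = 8.1 um = 8.1e-06 m, t = 283 nm = 2.83e-07 m
rho = 2 * 33 / (8.1e-06 * 2.83e-07)
rho = 2.879e+13 1/m^2


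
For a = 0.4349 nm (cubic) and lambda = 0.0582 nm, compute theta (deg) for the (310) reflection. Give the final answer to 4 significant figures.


d = a / sqrt(h^2+k^2+l^2)
d = 0.4349 / sqrt(10) = 0.137527 nm
lambda = 2*d*sin(theta)  =>  sin(theta) = lambda / (2*d)
sin(theta) = 0.0582 / (2 * 0.137527) = 0.211594
theta = 12.22 deg


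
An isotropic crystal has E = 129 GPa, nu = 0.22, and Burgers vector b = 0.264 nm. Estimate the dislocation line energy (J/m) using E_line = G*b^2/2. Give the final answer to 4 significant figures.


Step 1: G = E / (2*(1+nu))
G = 129 / (2*(1+0.22)) = 52.8689 GPa = 5.28689e+10 Pa
Step 2: E_line = G*b^2/2
b = 0.264 nm = 2.64e-10 m
E_line = 0.5 * 5.28689e+10 * (2.64e-10)^2 = 1.842e-09 J/m


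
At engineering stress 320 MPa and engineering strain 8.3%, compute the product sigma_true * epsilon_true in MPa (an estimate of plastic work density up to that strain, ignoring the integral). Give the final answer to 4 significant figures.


sigma_true = sigma_eng * (1 + epsilon_eng)
sigma_true = 320 * (1 + 0.083) = 346.56 MPa
epsilon_true = ln(1 + epsilon_eng)
epsilon_true = ln(1 + 0.083) = 0.079735
sigma_true * epsilon_true = 346.56 * 0.079735 = 27.63 MPa


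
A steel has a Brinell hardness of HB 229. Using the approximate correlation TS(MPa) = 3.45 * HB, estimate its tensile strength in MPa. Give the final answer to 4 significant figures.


TS (MPa) = 3.45 * HB
TS = 3.45 * 229
TS = 790.1 MPa


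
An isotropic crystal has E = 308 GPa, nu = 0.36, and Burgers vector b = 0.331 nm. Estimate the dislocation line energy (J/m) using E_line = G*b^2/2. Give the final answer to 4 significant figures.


Step 1: G = E / (2*(1+nu))
G = 308 / (2*(1+0.36)) = 113.235 GPa = 1.13235e+11 Pa
Step 2: E_line = G*b^2/2
b = 0.331 nm = 3.31e-10 m
E_line = 0.5 * 1.13235e+11 * (3.31e-10)^2 = 6.203e-09 J/m


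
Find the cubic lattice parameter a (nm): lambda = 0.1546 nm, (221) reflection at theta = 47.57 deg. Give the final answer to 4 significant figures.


d = lambda / (2*sin(theta))
d = 0.1546 / (2*sin(47.57 deg))
d = 0.104728 nm
a = d * sqrt(h^2+k^2+l^2) = 0.104728 * sqrt(9)
a = 0.3142 nm


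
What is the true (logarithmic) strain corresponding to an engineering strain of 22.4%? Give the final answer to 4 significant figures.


epsilon_true = ln(1 + epsilon_eng)
epsilon_true = ln(1 + 0.224)
epsilon_true = 0.2021


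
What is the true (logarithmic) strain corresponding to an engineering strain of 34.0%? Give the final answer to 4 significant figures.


epsilon_true = ln(1 + epsilon_eng)
epsilon_true = ln(1 + 0.34)
epsilon_true = 0.2927


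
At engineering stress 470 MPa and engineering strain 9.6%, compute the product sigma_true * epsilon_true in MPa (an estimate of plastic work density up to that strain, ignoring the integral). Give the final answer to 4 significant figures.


sigma_true = sigma_eng * (1 + epsilon_eng)
sigma_true = 470 * (1 + 0.096) = 515.12 MPa
epsilon_true = ln(1 + epsilon_eng)
epsilon_true = ln(1 + 0.096) = 0.0916672
sigma_true * epsilon_true = 515.12 * 0.0916672 = 47.22 MPa


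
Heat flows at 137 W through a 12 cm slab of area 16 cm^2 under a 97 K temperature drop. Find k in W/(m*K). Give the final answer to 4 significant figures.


k = Q*L / (A*dT)
L = 0.12 m, A = 1.6e-03 m^2
k = 137 * 0.12 / (1.6e-03 * 97)
k = 105.9 W/(m*K)


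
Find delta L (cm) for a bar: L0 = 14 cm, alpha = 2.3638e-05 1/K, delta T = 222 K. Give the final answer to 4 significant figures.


dL = L0 * alpha * dT
dL = 14 * 2.3638e-05 * 222
dL = 0.07347 cm


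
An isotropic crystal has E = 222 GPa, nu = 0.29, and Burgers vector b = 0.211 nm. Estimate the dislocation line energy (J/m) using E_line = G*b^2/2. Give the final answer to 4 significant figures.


Step 1: G = E / (2*(1+nu))
G = 222 / (2*(1+0.29)) = 86.0465 GPa = 8.60465e+10 Pa
Step 2: E_line = G*b^2/2
b = 0.211 nm = 2.11e-10 m
E_line = 0.5 * 8.60465e+10 * (2.11e-10)^2 = 1.915e-09 J/m


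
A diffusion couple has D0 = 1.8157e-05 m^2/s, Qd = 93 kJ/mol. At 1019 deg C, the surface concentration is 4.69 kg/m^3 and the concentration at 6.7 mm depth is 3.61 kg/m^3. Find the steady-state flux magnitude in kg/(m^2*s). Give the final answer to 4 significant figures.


Step 1: D = D0 * exp(-Qd/(R*T))
T = 1019 + 273.15 = 1292.15 K
D = 1.8157e-05 * exp(-93e3 / (8.314 * 1292.15)) = 3.15806e-09 m^2/s
Step 2: J = D * (C1 - C2) / dx
J = 3.15806e-09 * (4.69 - 3.61) / 6.7e-03
J = 5.091e-07 kg/(m^2*s)


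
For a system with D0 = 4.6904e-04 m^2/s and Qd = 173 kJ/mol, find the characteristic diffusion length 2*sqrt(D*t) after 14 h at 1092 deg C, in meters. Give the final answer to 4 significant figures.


Step 1: D = D0 * exp(-Qd/(R*T))
T = 1365.15 K
D = 4.6904e-04 * exp(-173e3 / (8.314 * 1365.15)) = 1.12586e-10 m^2/s
Step 2: L = 2*sqrt(D*t)
t = 14 h = 50400 s
L = 2*sqrt(1.12586e-10 * 50400) = 4.764e-03 m


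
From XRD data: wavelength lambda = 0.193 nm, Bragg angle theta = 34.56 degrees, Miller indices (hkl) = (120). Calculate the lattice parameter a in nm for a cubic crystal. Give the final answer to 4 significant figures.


d = lambda / (2*sin(theta))
d = 0.193 / (2*sin(34.56 deg))
d = 0.170113 nm
a = d * sqrt(h^2+k^2+l^2) = 0.170113 * sqrt(5)
a = 0.3804 nm


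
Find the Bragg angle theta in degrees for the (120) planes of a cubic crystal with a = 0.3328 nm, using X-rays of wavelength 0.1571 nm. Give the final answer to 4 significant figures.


d = a / sqrt(h^2+k^2+l^2)
d = 0.3328 / sqrt(5) = 0.148833 nm
lambda = 2*d*sin(theta)  =>  sin(theta) = lambda / (2*d)
sin(theta) = 0.1571 / (2 * 0.148833) = 0.527774
theta = 31.86 deg


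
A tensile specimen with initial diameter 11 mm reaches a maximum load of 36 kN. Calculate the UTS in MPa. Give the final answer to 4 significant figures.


A0 = pi*(d/2)^2 = pi*(11/2)^2 = 95.0332 mm^2
UTS = F_max / A0 = 36*1000 / 95.0332
UTS = 378.8 MPa


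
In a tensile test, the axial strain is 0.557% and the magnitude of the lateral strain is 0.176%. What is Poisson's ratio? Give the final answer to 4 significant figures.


nu = -epsilon_lat / epsilon_axial
Lateral strain is contraction (negative), so using magnitudes:
nu = 0.176 / 0.557
nu = 0.316


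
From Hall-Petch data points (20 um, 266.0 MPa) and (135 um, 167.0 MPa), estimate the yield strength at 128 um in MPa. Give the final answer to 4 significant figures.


sigma_y = sigma0 + k / sqrt(d)
1/sqrt(d1) = 1/sqrt(2e-05) = 223.607;  1/sqrt(d2) = 86.0663
k = (sigma1 - sigma2) / (1/sqrt(d1) - 1/sqrt(d2)) = (266.0 - 167.0) / (223.607 - 86.0663) = 0.719788 MPa*m^0.5
sigma0 = sigma1 - k/sqrt(d1) = 266.0 - 0.719788*223.607 = 105.051 MPa
sigma_y(d3) = 105.051 + 0.719788 / sqrt(1.28e-04) = 168.7 MPa


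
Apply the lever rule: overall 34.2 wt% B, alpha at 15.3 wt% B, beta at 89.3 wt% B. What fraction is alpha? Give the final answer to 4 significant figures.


f_alpha = (C_beta - C0) / (C_beta - C_alpha)
f_alpha = (89.3 - 34.2) / (89.3 - 15.3)
f_alpha = 0.7446


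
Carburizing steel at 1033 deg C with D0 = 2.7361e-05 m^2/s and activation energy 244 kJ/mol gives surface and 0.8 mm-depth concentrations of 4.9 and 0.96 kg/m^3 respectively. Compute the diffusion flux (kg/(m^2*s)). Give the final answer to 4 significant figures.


Step 1: D = D0 * exp(-Qd/(R*T))
T = 1033 + 273.15 = 1306.15 K
D = 2.7361e-05 * exp(-244e3 / (8.314 * 1306.15)) = 4.77421e-15 m^2/s
Step 2: J = D * (C1 - C2) / dx
J = 4.77421e-15 * (4.9 - 0.96) / 8e-04
J = 2.351e-11 kg/(m^2*s)


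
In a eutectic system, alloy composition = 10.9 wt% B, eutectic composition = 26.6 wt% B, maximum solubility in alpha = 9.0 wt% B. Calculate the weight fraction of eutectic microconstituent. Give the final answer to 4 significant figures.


f_primary = (C_e - C0) / (C_e - C_alpha_max)
f_primary = (26.6 - 10.9) / (26.6 - 9.0)
f_primary = 0.892045
f_eutectic = 1 - 0.892045 = 0.108


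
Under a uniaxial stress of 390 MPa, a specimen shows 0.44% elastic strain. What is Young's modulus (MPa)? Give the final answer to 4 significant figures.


E = sigma / epsilon
epsilon = 0.44% = 4.4e-03
E = 390 / 4.4e-03
E = 88640 MPa


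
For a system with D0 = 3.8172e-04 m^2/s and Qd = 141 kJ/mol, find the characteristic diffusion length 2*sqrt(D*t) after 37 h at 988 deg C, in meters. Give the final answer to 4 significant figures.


Step 1: D = D0 * exp(-Qd/(R*T))
T = 1261.15 K
D = 3.8172e-04 * exp(-141e3 / (8.314 * 1261.15)) = 5.51517e-10 m^2/s
Step 2: L = 2*sqrt(D*t)
t = 37 h = 133200 s
L = 2*sqrt(5.51517e-10 * 133200) = 0.01714 m


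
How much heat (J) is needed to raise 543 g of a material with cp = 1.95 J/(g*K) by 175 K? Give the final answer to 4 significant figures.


Q = m * cp * dT
Q = 543 * 1.95 * 175
Q = 185300 J


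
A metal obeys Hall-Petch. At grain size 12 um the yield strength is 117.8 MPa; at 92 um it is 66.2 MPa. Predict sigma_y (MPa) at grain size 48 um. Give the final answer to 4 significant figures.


sigma_y = sigma0 + k / sqrt(d)
1/sqrt(d1) = 1/sqrt(1.2e-05) = 288.675;  1/sqrt(d2) = 104.257
k = (sigma1 - sigma2) / (1/sqrt(d1) - 1/sqrt(d2)) = (117.8 - 66.2) / (288.675 - 104.257) = 0.279799 MPa*m^0.5
sigma0 = sigma1 - k/sqrt(d1) = 117.8 - 0.279799*288.675 = 37.0289 MPa
sigma_y(d3) = 37.0289 + 0.279799 / sqrt(4.8e-05) = 77.41 MPa


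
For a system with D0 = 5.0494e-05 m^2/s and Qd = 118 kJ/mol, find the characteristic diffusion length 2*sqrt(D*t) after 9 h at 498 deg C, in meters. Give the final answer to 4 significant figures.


Step 1: D = D0 * exp(-Qd/(R*T))
T = 771.15 K
D = 5.0494e-05 * exp(-118e3 / (8.314 * 771.15)) = 5.12979e-13 m^2/s
Step 2: L = 2*sqrt(D*t)
t = 9 h = 32400 s
L = 2*sqrt(5.12979e-13 * 32400) = 2.578e-04 m


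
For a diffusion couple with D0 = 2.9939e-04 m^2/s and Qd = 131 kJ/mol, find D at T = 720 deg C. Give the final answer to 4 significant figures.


D = D0 * exp(-Qd / (R*T))
T = 993.15 K
D = 2.9939e-04 * exp(-131e3 / (8.314 * 993.15))
D = 3.855e-11 m^2/s


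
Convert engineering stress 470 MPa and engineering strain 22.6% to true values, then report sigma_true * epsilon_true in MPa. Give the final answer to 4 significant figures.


sigma_true = sigma_eng * (1 + epsilon_eng)
sigma_true = 470 * (1 + 0.226) = 576.22 MPa
epsilon_true = ln(1 + epsilon_eng)
epsilon_true = ln(1 + 0.226) = 0.203757
sigma_true * epsilon_true = 576.22 * 0.203757 = 117.4 MPa


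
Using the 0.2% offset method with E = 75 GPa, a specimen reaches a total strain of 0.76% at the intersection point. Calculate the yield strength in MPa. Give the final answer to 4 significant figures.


Offset strain = 0.002
Elastic strain at yield = total_strain - offset = 7.6e-03 - 0.002 = 5.6e-03
sigma_y = E * elastic_strain = 75000 * 5.6e-03
sigma_y = 420 MPa


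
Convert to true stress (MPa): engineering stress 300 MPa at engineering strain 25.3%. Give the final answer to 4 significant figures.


sigma_true = sigma_eng * (1 + epsilon_eng)
sigma_true = 300 * (1 + 0.253)
sigma_true = 375.9 MPa


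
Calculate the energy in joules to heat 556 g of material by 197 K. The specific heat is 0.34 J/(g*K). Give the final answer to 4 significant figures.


Q = m * cp * dT
Q = 556 * 0.34 * 197
Q = 37240 J


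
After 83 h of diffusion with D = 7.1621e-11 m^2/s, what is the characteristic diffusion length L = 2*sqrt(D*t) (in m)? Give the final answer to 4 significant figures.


t = 83 hr = 298800 s
Diffusion length = 2*sqrt(D*t)
= 2*sqrt(7.1621e-11 * 298800)
= 9.252e-03 m


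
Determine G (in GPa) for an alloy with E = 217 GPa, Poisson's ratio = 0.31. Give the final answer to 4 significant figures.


G = E / (2*(1+nu))
G = 217 / (2*(1+0.31))
G = 82.82 GPa


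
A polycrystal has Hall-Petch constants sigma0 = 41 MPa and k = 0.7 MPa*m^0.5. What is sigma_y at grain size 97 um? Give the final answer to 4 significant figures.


sigma_y = sigma0 + k / sqrt(d)
d = 97 um = 9.7e-05 m
sigma_y = 41 + 0.7 / sqrt(9.7e-05)
sigma_y = 112.1 MPa


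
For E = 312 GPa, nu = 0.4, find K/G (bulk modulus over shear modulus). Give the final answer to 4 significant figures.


G = E / (2*(1+nu))
G = 312 / (2*(1+0.4)) = 111.429 GPa
K = E / (3*(1-2*nu))
K = 312 / (3*(1-2*0.4)) = 520 GPa
K/G = 520 / 111.429 = 4.667


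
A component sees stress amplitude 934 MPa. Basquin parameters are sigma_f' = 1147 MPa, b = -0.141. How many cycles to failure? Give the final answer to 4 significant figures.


sigma_a = sigma_f' * (2*Nf)^b
2*Nf = (sigma_a / sigma_f')^(1/b)
2*Nf = (934 / 1147)^(1/-0.141)
2*Nf = 4.29281
Nf = 2.146 cycles


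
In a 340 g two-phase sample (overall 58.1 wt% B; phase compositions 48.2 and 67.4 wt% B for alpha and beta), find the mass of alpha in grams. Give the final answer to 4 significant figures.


f_alpha = (C_beta - C0) / (C_beta - C_alpha)
f_alpha = (67.4 - 58.1) / (67.4 - 48.2) = 0.484375
m_alpha = f_alpha * m_total = 0.484375 * 340 = 164.7 g


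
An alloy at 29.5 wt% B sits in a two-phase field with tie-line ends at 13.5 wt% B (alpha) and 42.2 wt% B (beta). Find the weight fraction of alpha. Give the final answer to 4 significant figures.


f_alpha = (C_beta - C0) / (C_beta - C_alpha)
f_alpha = (42.2 - 29.5) / (42.2 - 13.5)
f_alpha = 0.4425


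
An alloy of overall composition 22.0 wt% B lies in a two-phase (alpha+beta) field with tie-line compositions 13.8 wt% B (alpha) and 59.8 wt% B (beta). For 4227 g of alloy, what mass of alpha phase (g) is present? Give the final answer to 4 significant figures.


f_alpha = (C_beta - C0) / (C_beta - C_alpha)
f_alpha = (59.8 - 22.0) / (59.8 - 13.8) = 0.821739
m_alpha = f_alpha * m_total = 0.821739 * 4227 = 3473 g


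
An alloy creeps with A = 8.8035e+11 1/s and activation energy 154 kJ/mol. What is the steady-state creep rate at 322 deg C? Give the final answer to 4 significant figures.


rate = A * exp(-Q / (R*T))
T = 322 + 273.15 = 595.15 K
rate = 8.8035e+11 * exp(-154e3 / (8.314 * 595.15))
rate = 0.02679 1/s


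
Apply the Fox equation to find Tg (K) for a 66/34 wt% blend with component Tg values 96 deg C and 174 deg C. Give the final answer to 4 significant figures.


1/Tg = w1/Tg1 + w2/Tg2 (in Kelvin)
Tg1 = 369.15 K, Tg2 = 447.15 K
1/Tg = 0.66/369.15 + 0.34/447.15
Tg = 392.4 K


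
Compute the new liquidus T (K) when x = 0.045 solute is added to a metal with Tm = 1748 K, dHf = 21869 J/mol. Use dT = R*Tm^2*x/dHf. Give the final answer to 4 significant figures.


dT = R*Tm^2*x / dHf
dT = 8.314 * 1748^2 * 0.045 / 21869
dT = 52.2729 K
T_new = 1748 - 52.2729 = 1696 K


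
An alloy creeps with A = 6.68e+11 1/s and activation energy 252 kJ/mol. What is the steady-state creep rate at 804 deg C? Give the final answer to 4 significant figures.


rate = A * exp(-Q / (R*T))
T = 804 + 273.15 = 1077.15 K
rate = 6.68e+11 * exp(-252e3 / (8.314 * 1077.15))
rate = 0.4018 1/s


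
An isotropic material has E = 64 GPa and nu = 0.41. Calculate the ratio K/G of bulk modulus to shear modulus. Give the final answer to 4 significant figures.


G = E / (2*(1+nu))
G = 64 / (2*(1+0.41)) = 22.695 GPa
K = E / (3*(1-2*nu))
K = 64 / (3*(1-2*0.41)) = 118.519 GPa
K/G = 118.519 / 22.695 = 5.222
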